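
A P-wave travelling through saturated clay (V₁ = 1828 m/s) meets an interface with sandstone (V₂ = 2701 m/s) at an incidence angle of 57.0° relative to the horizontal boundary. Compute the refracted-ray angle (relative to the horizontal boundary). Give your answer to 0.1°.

36.4°

Convert to the normal: θ₁ = 90° − 57.0° = 33.0°.
Snell's law: sin θ₂ = (V₂/V₁)·sin θ₁ = (2701/1828)·sin 33.0° = 0.8047.
θ₂ = arcsin 0.8047 = 53.59° from the normal.
From the interface: 90° − 53.59° = 36.41°.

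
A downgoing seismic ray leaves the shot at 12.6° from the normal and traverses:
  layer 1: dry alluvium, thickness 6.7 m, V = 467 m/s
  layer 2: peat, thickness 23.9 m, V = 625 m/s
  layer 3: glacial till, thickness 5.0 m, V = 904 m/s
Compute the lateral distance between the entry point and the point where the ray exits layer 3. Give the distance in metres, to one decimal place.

Apply Snell's law at each interface; in layer i the horizontal offset is hᵢ·tan θᵢ.
Layer 1: θ = 12.60°; offset = 6.7·tan 12.60° = 1.498 m.
Layer 2: sin θ = 625·sin 12.6°/467 = 0.2919, θ = 16.97°; offset = 23.9·tan 16.97° = 7.295 m.
Layer 3: sin θ = 904·sin 12.6°/467 = 0.4223, θ = 24.98°; offset = 5.0·tan 24.98° = 2.329 m.
Summing the layer offsets gives 11.122 m.

11.1 m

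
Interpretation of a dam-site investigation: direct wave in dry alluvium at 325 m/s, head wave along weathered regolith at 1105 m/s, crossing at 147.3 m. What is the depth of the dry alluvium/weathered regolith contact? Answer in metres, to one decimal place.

h = (x_cross/2)·√((V₂−V₁)/(V₂+V₁)).
(V₂−V₁)/(V₂+V₁) = (1105−325)/(1105+325) = 0.5455; √ = 0.7385.
h = (147.3/2)·0.7385 = 54.39 m.

54.4 m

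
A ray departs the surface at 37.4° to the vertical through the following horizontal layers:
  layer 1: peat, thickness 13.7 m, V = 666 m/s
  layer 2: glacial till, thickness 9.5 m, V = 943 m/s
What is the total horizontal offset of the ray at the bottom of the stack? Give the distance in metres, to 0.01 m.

26.48 m

Apply Snell's law at each interface; in layer i the horizontal offset is hᵢ·tan θᵢ.
Layer 1: θ = 37.40°; offset = 13.7·tan 37.40° = 10.4744 m.
Layer 2: sin θ = 943·sin 37.4°/666 = 0.8600, θ = 59.32°; offset = 9.5·tan 59.32° = 16.0099 m.
Summing the layer offsets gives 26.4843 m.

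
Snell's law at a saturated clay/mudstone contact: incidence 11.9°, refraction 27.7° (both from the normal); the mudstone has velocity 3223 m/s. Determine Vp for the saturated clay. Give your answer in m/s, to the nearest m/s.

sin 11.9° = 0.2062; sin 27.7° = 0.4648.
V₁ = V₂·(sin θ₁/sin θ₂) = 3223·(0.2062/0.4648) = 1429.72 m/s.

1430 m/s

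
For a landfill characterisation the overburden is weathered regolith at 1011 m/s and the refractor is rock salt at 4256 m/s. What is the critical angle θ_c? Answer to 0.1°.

13.7°

At critical incidence the refracted ray runs along the interface (θ₂ = 90°), so sin θ_c = V₁/V₂.
θ_c = arcsin(1011/4256) = arcsin 0.2375 = 13.74°.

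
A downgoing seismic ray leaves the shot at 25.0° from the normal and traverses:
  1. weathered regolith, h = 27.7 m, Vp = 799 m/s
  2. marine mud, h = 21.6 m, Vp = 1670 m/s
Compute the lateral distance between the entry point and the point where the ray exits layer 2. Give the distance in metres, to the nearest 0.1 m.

Apply Snell's law at each interface; in layer i the horizontal offset is hᵢ·tan θᵢ.
Layer 1: θ = 25.00°; offset = 27.7·tan 25.00° = 12.917 m.
Layer 2: sin θ = 1670·sin 25.0°/799 = 0.8833, θ = 62.05°; offset = 21.6·tan 62.05° = 40.702 m.
Summing the layer offsets gives 53.618 m.

53.6 m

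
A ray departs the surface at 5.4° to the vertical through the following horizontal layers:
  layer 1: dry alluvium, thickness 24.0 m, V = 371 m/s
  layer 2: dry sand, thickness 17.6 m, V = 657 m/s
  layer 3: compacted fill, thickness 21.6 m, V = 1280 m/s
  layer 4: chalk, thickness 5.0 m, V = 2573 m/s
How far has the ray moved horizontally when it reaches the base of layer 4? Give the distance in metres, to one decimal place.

Apply Snell's law at each interface; in layer i the horizontal offset is hᵢ·tan θᵢ.
Layer 1: θ = 5.40°; offset = 24.0·tan 5.40° = 2.269 m.
Layer 2: sin θ = 657·sin 5.4°/371 = 0.1667, θ = 9.59°; offset = 17.6·tan 9.59° = 2.975 m.
Layer 3: sin θ = 1280·sin 5.4°/371 = 0.3247, θ = 18.95°; offset = 21.6·tan 18.95° = 7.415 m.
Layer 4: sin θ = 2573·sin 5.4°/371 = 0.6527, θ = 40.74°; offset = 5.0·tan 40.74° = 4.307 m.
Total horizontal offset = 16.966 m.

17.0 m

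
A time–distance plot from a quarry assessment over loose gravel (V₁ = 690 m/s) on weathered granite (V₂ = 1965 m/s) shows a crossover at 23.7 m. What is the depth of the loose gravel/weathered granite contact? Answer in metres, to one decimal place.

8.2 m

x_cross = 2h·√((V₂+V₁)/(V₂−V₁)) → h = x_cross / (2·√((V₂+V₁)/(V₂−V₁))).
√((V₂+V₁)/(V₂−V₁)) = √((1965+690)/(1965−690)) = 1.4430.
h = 23.7 / (2·1.4430) = 8.21 m.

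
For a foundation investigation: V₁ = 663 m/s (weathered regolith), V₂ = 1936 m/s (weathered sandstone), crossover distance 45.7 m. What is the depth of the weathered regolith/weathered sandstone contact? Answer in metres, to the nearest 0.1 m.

16.0 m

x_cross = 2h·√((V₂+V₁)/(V₂−V₁)) → h = x_cross / (2·√((V₂+V₁)/(V₂−V₁))).
√((V₂+V₁)/(V₂−V₁)) = √((1936+663)/(1936−663)) = 1.4289.
h = 45.7 / (2·1.4289) = 15.99 m.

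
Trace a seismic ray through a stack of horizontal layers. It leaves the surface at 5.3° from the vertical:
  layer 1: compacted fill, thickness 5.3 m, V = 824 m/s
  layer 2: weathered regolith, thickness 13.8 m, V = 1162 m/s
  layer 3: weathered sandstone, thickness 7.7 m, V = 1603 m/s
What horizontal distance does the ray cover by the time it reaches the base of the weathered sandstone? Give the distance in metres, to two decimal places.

p = sin θ₁/V₁ = sin 5.3°/824 = 1.1210e-04 s/m is conserved through the stack.
Layer 1: θ = 5.30°; offset = 5.3·tan 5.30° = 0.4917 m.
Layer 2: sin θ = p·1162 = 0.1303 → θ = 7.48°; offset = 13.8·tan 7.48° = 1.8130 m.
Layer 3: sin θ = p·1603 = 0.1797 → θ = 10.35°; offset = 7.7·tan 10.35° = 1.4066 m.
Σ offsets = 3.7113 m.

3.71 m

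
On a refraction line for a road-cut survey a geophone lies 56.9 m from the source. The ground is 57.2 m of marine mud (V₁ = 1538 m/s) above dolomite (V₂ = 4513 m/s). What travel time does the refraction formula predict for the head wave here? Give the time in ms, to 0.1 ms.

82.5 ms

t = x/V₂ + 2h·√(V₂²−V₁²)/(V₁V₂).
√(V₂²−V₁²) = √(4513²−1538²) = 4242.8 m/s; delay term = 2·57.2·4242.8/(1538·4513) = 0.06993 s.
t = 56.9/4513 + 0.06993 = 0.08254 s.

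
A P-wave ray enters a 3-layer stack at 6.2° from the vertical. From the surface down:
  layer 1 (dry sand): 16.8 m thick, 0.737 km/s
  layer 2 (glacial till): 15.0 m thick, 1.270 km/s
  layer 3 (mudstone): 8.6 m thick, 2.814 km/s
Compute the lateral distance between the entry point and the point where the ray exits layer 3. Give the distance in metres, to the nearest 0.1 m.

8.6 m

Ray parameter p = sin 6.2° / 0.737 km/s = 1.4654e-01 s/km.
Layer 1: θ = 6.20°; offset = 16.8·tan 6.20° = 1.825 m.
Layer 2: sin θ = p·1.270 = 0.1861 → θ = 10.73°; offset = 15.0·tan 10.73° = 2.841 m.
Layer 3: sin θ = p·2.814 = 0.4124 → θ = 24.35°; offset = 8.6·tan 24.35° = 3.893 m.
Σ offsets = 8.559 m.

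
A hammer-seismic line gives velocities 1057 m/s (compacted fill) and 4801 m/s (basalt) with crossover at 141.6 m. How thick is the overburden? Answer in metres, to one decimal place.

x_cross = 2h·√((V₂+V₁)/(V₂−V₁)) → h = x_cross / (2·√((V₂+V₁)/(V₂−V₁))).
√((V₂+V₁)/(V₂−V₁)) = √((4801+1057)/(4801−1057)) = 1.2509.
h = 141.6 / (2·1.2509) = 56.60 m.

56.6 m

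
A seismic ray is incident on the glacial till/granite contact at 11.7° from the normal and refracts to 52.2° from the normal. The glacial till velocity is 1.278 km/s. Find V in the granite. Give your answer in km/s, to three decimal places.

Snell's law: sin 11.7°/V₁ = sin 52.2°/V₂.
V₂ = V₁·sin 52.2°/sin 11.7° = 1.278 × 3.8965 = 4.980 km/s.

4.980 km/s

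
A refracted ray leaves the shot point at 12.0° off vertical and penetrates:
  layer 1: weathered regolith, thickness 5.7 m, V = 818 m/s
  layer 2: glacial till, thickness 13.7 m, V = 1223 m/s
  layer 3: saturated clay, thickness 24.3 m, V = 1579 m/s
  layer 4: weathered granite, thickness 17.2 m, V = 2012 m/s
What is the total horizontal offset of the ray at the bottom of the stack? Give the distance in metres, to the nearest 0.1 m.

26.6 m

p = sin θ₁/V₁ = sin 12.0°/818 = 2.5417e-04 s/m is conserved through the stack.
Layer 1: θ = 12.00°; offset = 5.7·tan 12.00° = 1.212 m.
Layer 2: sin θ = p·1223 = 0.3109 → θ = 18.11°; offset = 13.7·tan 18.11° = 4.481 m.
Layer 3: sin θ = p·1579 = 0.4013 → θ = 23.66°; offset = 24.3·tan 23.66° = 10.648 m.
Layer 4: sin θ = p·2012 = 0.5114 → θ = 30.76°; offset = 17.2·tan 30.76° = 10.236 m.
Σ offsets = 26.575 m.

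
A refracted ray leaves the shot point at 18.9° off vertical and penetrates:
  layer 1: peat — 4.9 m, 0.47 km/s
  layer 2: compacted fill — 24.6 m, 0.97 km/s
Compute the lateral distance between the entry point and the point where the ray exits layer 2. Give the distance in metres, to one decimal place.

23.8 m

Apply Snell's law at each interface; in layer i the horizontal offset is hᵢ·tan θᵢ.
Layer 1: θ = 18.90°; offset = 4.9·tan 18.90° = 1.678 m.
Layer 2: sin θ = 0.97·sin 18.9°/0.47 = 0.6685, θ = 41.95°; offset = 24.6·tan 41.95° = 22.113 m.
Total horizontal offset = 23.790 m.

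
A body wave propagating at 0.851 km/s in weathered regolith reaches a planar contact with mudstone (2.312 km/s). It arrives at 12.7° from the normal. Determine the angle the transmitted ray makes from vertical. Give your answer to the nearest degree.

sin θ₁/V₁ = sin θ₂/V₂ ⇒ sin θ₂ = 2.312·sin 12.7°/0.851 = 2.312·0.2198/0.851 = 0.5973.
θ₂ = sin⁻¹(0.5973) = 36.68° (from vertical).

37°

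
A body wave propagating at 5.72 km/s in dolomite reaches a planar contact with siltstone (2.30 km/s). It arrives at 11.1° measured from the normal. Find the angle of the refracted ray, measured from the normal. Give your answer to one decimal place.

4.4°

Snell's law: sin θ₂ = (V₂/V₁)·sin θ₁ = (2.30/5.72)·sin 11.1° = 0.0774.
θ₂ = sin⁻¹(0.0774) = 4.44° (from vertical).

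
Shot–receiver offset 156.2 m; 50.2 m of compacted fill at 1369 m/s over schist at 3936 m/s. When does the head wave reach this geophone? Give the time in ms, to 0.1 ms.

t = x/V₂ + 2h·√(V₂²−V₁²)/(V₁V₂).
√(V₂²−V₁²) = √(3936²−1369²) = 3690.2 m/s; delay term = 2·50.2·3690.2/(1369·3936) = 0.06876 s.
t = 156.2/3936 + 0.06876 = 0.10844 s.

108.4 ms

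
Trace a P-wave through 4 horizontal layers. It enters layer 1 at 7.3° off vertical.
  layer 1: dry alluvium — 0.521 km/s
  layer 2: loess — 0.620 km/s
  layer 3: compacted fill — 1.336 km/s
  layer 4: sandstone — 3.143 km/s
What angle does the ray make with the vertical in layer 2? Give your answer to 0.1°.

Ray parameter p = sin 7.3° / 0.521 = 2.4389e-01 s/km.
sin θ_2 = p·V_2 = 2.4389e-01 × 0.620 = 0.1512.
θ_2 = 8.70° from the vertical.

8.7°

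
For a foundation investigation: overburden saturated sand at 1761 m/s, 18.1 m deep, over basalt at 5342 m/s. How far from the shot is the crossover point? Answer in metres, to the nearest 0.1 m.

θ_c = arcsin(1761/5342) = 19.25°, so cos θ_c = 0.9441 and tᵢ = 2h cos θ_c/V₁ = 0.0194 s.
At crossover x/V₁ = x/V₂ + tᵢ ⇒ x = tᵢ/(1/V₁ − 1/V₂) = 0.01941/(5.6786e-04 − 1.8720e-04) = 50.98 m.

51.0 m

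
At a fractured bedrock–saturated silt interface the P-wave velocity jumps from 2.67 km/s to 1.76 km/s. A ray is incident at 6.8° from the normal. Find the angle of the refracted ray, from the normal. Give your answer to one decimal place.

sin θ₁/V₁ = sin θ₂/V₂ ⇒ sin θ₂ = 1.76·sin 6.8°/2.67 = 1.76·0.1184/2.67 = 0.0780.
θ₂ = arcsin 0.0780 = 4.48° from the normal.

4.5°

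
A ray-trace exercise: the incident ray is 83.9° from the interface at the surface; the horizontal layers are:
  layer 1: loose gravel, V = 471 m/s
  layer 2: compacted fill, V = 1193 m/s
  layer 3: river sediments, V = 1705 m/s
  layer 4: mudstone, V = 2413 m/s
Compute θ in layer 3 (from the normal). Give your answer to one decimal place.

From the normal: θ₁ = 90° − 83.9° = 6.1°.
Ray parameter p = sin 6.1° / 471 = 2.2561e-04 s/m.
sin θ_3 = p·V_3 = 2.2561e-04 × 1705 = 0.3847.
θ_3 = arcsin 0.3847 = 22.62°.

22.6°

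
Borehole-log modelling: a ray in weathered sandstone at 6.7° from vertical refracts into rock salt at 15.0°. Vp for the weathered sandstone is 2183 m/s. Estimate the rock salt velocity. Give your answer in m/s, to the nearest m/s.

4843 m/s

Snell's law: sin 6.7°/V₁ = sin 15.0°/V₂.
V₂ = V₁·sin 15.0°/sin 6.7° = 2183 × 2.2184 = 4842.71 m/s.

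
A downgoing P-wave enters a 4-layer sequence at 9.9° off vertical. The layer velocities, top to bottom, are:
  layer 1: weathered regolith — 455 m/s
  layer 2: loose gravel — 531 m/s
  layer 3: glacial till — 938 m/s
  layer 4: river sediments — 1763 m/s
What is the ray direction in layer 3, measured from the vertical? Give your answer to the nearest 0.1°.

Ray parameter p = sin 9.9° / 455 = 3.7787e-04 s/m.
sin θ_3 = p·V_3 = 3.7787e-04 × 938 = 0.3544.
θ_3 = arcsin 0.3544 = 20.76°.

20.8°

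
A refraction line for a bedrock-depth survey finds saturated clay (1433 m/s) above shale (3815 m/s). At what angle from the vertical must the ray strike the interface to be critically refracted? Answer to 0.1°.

22.1°

At critical incidence the refracted ray runs along the interface (θ₂ = 90°), so sin θ_c = V₁/V₂.
θ_c = arcsin(1433/3815) = arcsin 0.3756 = 22.06°.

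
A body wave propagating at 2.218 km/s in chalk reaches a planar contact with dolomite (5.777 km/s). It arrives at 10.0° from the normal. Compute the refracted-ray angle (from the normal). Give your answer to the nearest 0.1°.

sin θ₁/V₁ = sin θ₂/V₂ ⇒ sin θ₂ = 5.777·sin 10.0°/2.218 = 5.777·0.1736/2.218 = 0.4523.
θ₂ = arcsin 0.4523 = 26.89° from the normal.

26.9°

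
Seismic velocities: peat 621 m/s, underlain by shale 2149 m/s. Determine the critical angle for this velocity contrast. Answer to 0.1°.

16.8°

At critical incidence the refracted ray runs along the interface (θ₂ = 90°), so sin θ_c = V₁/V₂.
θ_c = arcsin(621/2149) = arcsin 0.2890 = 16.80°.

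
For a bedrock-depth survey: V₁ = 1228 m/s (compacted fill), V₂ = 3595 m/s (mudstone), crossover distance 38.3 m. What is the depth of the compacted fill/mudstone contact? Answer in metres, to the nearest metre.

13 m

h = (x_cross/2)·√((V₂−V₁)/(V₂+V₁)).
(V₂−V₁)/(V₂+V₁) = (3595−1228)/(3595+1228) = 0.4908; √ = 0.7006.
h = (38.3/2)·0.7006 = 13.42 m.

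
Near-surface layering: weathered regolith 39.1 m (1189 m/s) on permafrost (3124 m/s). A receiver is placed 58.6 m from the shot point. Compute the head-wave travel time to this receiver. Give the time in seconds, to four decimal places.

0.0796 s

θ_c = arcsin(V₁/V₂) = arcsin(1189/3124) = 22.37°, cos θ_c = 0.9247.
Intercept time tᵢ = 2h cos θ_c / V₁ = 2·39.1·0.9247/1189 = 0.06082 s.
t = x/V₂ + tᵢ = 58.6/3124 + 0.06082 = 0.07958 s.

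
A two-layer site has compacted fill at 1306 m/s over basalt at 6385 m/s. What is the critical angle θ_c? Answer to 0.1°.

11.8°

Critical incidence: sin θ_c = V₁/V₂ = 1306/6385 = 0.2045.
θ_c = arcsin 0.2045 = 11.80°.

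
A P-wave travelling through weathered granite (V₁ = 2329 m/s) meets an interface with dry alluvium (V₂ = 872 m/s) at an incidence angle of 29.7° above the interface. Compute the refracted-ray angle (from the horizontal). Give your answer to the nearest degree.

Angle from the normal: 90° − 29.7° = 60.3°.
sin θ₁/V₁ = sin θ₂/V₂ ⇒ sin θ₂ = 872·sin 60.3°/2329 = 872·0.8686/2329 = 0.3252.
θ₂ = sin⁻¹(0.3252) = 18.98° (from vertical).
From the interface: 90° − 18.98° = 71.02°.

71°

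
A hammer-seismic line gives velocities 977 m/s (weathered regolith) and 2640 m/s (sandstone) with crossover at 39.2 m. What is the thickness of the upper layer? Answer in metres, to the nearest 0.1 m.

13.3 m

x_cross = 2h·√((V₂+V₁)/(V₂−V₁)) → h = x_cross / (2·√((V₂+V₁)/(V₂−V₁))).
√((V₂+V₁)/(V₂−V₁)) = √((2640+977)/(2640−977)) = 1.4748.
h = 39.2 / (2·1.4748) = 13.29 m.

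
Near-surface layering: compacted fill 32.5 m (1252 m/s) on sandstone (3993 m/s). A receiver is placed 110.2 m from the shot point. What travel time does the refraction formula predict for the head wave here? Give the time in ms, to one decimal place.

76.9 ms

t = x/V₂ + 2h·√(V₂²−V₁²)/(V₁V₂).
√(V₂²−V₁²) = √(3993²−1252²) = 3791.6 m/s; delay term = 2·32.5·3791.6/(1252·3993) = 0.04930 s.
t = 110.2/3993 + 0.04930 = 0.07690 s.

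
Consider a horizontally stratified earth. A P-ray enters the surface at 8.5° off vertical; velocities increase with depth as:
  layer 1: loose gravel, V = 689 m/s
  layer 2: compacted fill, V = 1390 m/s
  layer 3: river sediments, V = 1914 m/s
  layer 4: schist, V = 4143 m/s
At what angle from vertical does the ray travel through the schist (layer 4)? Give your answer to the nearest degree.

63°

Snell's law across each interface conserves sin θ / V, so sin θ_4 = V_4·sin θ₁/V₁.
sin θ_4 = 4143 × sin 8.5° / 689 = 0.8888.
θ_4 = 62.72° from the vertical.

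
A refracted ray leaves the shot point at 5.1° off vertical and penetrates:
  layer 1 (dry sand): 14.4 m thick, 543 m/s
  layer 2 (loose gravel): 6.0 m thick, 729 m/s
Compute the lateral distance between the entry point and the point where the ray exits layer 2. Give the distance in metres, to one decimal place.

p = sin θ₁/V₁ = sin 5.1°/543 = 1.6371e-04 s/m is conserved through the stack.
Layer 1: θ = 5.10°; offset = 14.4·tan 5.10° = 1.285 m.
Layer 2: sin θ = p·729 = 0.1193 → θ = 6.85°; offset = 6.0·tan 6.85° = 0.721 m.
Σ offsets = 2.006 m.

2.0 m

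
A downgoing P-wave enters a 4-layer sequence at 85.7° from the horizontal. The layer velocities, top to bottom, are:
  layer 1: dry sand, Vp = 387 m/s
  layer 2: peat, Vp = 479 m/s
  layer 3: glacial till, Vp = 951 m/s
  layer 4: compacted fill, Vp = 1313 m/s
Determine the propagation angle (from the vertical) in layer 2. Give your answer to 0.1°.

From the normal: θ₁ = 90° − 85.7° = 4.3°.
Snell's law across each interface conserves sin θ / V, so sin θ_2 = V_2·sin θ₁/V₁.
sin θ_2 = 479 × sin 4.3° / 387 = 0.0928.
θ_2 = 5.32° from the vertical.

5.3°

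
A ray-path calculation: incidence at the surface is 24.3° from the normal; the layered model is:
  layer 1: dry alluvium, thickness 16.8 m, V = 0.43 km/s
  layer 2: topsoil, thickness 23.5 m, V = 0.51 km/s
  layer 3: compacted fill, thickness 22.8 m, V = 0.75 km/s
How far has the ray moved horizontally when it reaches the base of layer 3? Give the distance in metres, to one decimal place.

Ray parameter p = sin 24.3° / 0.43 km/s = 9.5701e-01 s/km.
Layer 1: θ = 24.30°; offset = 16.8·tan 24.30° = 7.585 m.
Layer 2: sin θ = p·0.51 = 0.4881 → θ = 29.21°; offset = 23.5·tan 29.21° = 13.141 m.
Layer 3: sin θ = p·0.75 = 0.7178 → θ = 45.87°; offset = 22.8·tan 45.87° = 23.503 m.
Σ offsets = 44.230 m.

44.2 m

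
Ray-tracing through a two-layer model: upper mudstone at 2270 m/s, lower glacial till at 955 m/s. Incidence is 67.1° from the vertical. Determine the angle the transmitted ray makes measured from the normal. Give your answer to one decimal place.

Snell's law: sin θ₂ = (V₂/V₁)·sin θ₁ = (955/2270)·sin 67.1° = 0.3875.
θ₂ = arcsin 0.3875 = 22.80° from the normal.

22.8°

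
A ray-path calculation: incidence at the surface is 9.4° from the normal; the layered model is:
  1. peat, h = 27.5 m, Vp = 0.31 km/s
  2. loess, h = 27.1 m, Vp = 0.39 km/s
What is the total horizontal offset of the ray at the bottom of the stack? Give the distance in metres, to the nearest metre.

10 m

Ray parameter p = sin 9.4° / 0.31 km/s = 5.2686e-01 s/km.
Layer 1: θ = 9.40°; offset = 27.5·tan 9.40° = 4.553 m.
Layer 2: sin θ = p·0.39 = 0.2055 → θ = 11.86°; offset = 27.1·tan 11.86° = 5.690 m.
Summing the layer offsets gives 10.242 m.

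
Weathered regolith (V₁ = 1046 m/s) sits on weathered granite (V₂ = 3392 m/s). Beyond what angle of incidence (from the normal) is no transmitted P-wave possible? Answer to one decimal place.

Critical incidence: sin θ_c = V₁/V₂ = 1046/3392 = 0.3084.
θ_c = arcsin 0.3084 = 17.96°.

18.0°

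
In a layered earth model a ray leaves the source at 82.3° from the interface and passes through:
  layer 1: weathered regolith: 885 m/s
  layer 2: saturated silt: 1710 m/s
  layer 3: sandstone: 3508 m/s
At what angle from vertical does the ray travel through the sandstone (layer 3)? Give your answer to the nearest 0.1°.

32.1°

From the normal: θ₁ = 90° − 82.3° = 7.7°.
Snell's law across each interface conserves sin θ / V, so sin θ_3 = V_3·sin θ₁/V₁.
sin θ_3 = 3508 × sin 7.7° / 885 = 0.5311.
θ_3 = 32.08° from the vertical.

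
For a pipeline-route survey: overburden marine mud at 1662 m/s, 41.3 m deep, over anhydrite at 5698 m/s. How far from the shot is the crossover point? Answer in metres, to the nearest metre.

112 m

θ_c = arcsin(1662/5698) = 16.96°, so cos θ_c = 0.9565 and tᵢ = 2h cos θ_c/V₁ = 0.0475 s.
At crossover x/V₁ = x/V₂ + tᵢ ⇒ x = tᵢ/(1/V₁ − 1/V₂) = 0.04754/(6.0168e-04 − 1.7550e-04) = 111.54 m.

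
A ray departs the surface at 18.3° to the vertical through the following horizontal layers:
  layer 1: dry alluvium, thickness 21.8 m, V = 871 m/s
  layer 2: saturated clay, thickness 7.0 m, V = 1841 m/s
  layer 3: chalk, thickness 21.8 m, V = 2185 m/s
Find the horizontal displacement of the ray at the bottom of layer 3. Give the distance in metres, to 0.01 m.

Ray parameter p = sin 18.3° / 871 m/s = 3.6050e-04 s/m.
Layer 1: θ = 18.30°; offset = 21.8·tan 18.30° = 7.2097 m.
Layer 2: sin θ = p·1841 = 0.6637 → θ = 41.58°; offset = 7.0·tan 41.58° = 6.2107 m.
Layer 3: sin θ = p·2185 = 0.7877 → θ = 51.97°; offset = 21.8·tan 51.97° = 27.8723 m.
Summing the layer offsets gives 41.2926 m.

41.29 m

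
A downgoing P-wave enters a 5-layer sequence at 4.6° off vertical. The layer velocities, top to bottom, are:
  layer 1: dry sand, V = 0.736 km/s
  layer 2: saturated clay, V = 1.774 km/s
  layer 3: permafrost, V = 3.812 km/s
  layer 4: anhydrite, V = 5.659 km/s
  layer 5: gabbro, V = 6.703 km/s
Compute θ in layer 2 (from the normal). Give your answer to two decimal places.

Ray parameter p = sin 4.6° / 0.736 = 1.0897e-01 s/km.
sin θ_2 = p·V_2 = 1.0897e-01 × 1.774 = 0.1933.
θ_2 = arcsin 0.1933 = 11.15°.

11.15°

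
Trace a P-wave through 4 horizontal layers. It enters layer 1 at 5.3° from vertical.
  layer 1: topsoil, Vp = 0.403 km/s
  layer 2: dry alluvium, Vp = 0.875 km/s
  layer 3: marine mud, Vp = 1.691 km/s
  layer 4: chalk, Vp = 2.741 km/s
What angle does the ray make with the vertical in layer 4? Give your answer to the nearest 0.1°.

38.9°

Ray parameter p = sin 5.3° / 0.403 = 2.2921e-01 s/km.
sin θ_4 = p·V_4 = 2.2921e-01 × 2.741 = 0.6283.
θ_4 = 38.92° from the vertical.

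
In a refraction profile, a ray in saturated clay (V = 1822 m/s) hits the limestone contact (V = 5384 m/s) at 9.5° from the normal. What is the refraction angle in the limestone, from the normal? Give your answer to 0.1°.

Snell's law: sin θ₂ = (V₂/V₁)·sin θ₁ = (5384/1822)·sin 9.5° = 0.4877.
θ₂ = sin⁻¹(0.4877) = 29.19° (from vertical).

29.2°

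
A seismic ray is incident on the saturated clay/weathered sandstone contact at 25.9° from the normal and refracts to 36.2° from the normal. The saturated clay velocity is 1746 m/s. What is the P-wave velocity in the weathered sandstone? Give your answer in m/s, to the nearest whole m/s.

Snell's law: sin 25.9°/V₁ = sin 36.2°/V₂.
V₂ = V₁·sin 36.2°/sin 25.9° = 1746 × 1.3521 = 2360.79 m/s.

2361 m/s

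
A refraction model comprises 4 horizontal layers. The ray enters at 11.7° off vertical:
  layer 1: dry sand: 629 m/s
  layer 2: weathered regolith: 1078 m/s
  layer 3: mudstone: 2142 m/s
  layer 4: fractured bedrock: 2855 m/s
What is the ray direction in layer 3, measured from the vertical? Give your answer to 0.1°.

Ray parameter p = sin 11.7° / 629 = 3.2240e-04 s/m.
sin θ_3 = p·V_3 = 3.2240e-04 × 2142 = 0.6906.
θ_3 = arcsin 0.6906 = 43.68°.

43.7°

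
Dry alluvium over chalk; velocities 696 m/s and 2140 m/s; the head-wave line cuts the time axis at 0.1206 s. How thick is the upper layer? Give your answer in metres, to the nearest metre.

θ_c = arcsin(696/2140) = 18.98°; cos θ_c = 0.9456.
tᵢ = 2h cos θ_c/V₁ ⇒ h = tᵢ·V₁/(2 cos θ_c) = 0.1206·696/(2·0.9456) = 44.38 m.

44 m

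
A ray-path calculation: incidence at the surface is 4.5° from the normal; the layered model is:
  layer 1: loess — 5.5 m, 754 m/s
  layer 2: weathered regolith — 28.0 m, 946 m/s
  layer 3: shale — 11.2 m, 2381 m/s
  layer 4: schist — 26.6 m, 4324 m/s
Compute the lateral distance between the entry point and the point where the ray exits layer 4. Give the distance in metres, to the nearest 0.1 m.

p = sin θ₁/V₁ = sin 4.5°/754 = 1.0406e-04 s/m is conserved through the stack.
Layer 1: θ = 4.50°; offset = 5.5·tan 4.50° = 0.433 m.
Layer 2: sin θ = p·946 = 0.0984 → θ = 5.65°; offset = 28.0·tan 5.65° = 2.770 m.
Layer 3: sin θ = p·2381 = 0.2478 → θ = 14.35°; offset = 11.2·tan 14.35° = 2.864 m.
Layer 4: sin θ = p·4324 = 0.4499 → θ = 26.74°; offset = 26.6·tan 26.74° = 13.402 m.
Total horizontal offset = 19.468 m.

19.5 m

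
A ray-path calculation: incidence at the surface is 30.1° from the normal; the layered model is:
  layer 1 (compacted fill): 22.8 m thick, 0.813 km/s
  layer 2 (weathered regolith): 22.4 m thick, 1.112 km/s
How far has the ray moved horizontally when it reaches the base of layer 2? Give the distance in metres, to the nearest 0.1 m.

Ray parameter p = sin 30.1° / 0.813 km/s = 6.1686e-01 s/km.
Layer 1: θ = 30.10°; offset = 22.8·tan 30.10° = 13.217 m.
Layer 2: sin θ = p·1.112 = 0.6860 → θ = 43.31°; offset = 22.4·tan 43.31° = 21.117 m.
Summing the layer offsets gives 34.333 m.

34.3 m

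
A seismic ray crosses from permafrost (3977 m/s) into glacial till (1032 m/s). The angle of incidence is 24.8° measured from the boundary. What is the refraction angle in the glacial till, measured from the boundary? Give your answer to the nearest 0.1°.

76.4°

Angle from the normal: 90° − 24.8° = 65.2°.
sin θ₁/V₁ = sin θ₂/V₂ ⇒ sin θ₂ = 1032·sin 65.2°/3977 = 1032·0.9078/3977 = 0.2356.
θ₂ = arcsin 0.2356 = 13.62° from the normal.
From the interface: 90° − 13.62° = 76.38°.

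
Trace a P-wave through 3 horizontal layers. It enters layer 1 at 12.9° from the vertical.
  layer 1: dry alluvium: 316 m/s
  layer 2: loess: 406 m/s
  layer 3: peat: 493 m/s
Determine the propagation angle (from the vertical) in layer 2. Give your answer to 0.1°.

16.7°

Ray parameter p = sin 12.9° / 316 = 7.0649e-04 s/m.
sin θ_2 = p·V_2 = 7.0649e-04 × 406 = 0.2868.
θ_2 = arcsin 0.2868 = 16.67°.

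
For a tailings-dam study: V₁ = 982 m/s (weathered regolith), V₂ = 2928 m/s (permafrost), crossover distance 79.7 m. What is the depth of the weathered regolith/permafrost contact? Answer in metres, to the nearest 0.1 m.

28.1 m

x_cross = 2h·√((V₂+V₁)/(V₂−V₁)) → h = x_cross / (2·√((V₂+V₁)/(V₂−V₁))).
√((V₂+V₁)/(V₂−V₁)) = √((2928+982)/(2928−982)) = 1.4175.
h = 79.7 / (2·1.4175) = 28.11 m.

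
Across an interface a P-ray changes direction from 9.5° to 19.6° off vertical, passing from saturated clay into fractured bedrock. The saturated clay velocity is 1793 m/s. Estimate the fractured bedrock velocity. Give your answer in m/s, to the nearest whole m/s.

3644 m/s

sin 9.5° = 0.1650; sin 19.6° = 0.3355.
V₂ = V₁·(sin θ₂/sin θ₁) = 1793·(0.3355/0.1650) = 3644.19 m/s.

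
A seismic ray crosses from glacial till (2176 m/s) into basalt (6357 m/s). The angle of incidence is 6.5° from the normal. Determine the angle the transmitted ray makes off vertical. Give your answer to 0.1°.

sin θ₁/V₁ = sin θ₂/V₂ ⇒ sin θ₂ = 6357·sin 6.5°/2176 = 6357·0.1132/2176 = 0.3307.
θ₂ = arcsin 0.3307 = 19.31° from the normal.

19.3°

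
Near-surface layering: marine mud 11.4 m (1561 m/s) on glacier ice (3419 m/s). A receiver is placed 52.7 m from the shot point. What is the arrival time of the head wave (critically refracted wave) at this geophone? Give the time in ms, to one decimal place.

28.4 ms

t = x/V₂ + 2h·√(V₂²−V₁²)/(V₁V₂).
√(V₂²−V₁²) = √(3419²−1561²) = 3041.8 m/s; delay term = 2·11.4·3041.8/(1561·3419) = 0.01299 s.
t = 52.7/3419 + 0.01299 = 0.02841 s.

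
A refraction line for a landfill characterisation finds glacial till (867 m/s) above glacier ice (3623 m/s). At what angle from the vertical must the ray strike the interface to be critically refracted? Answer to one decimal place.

13.8°

Critical incidence: sin θ_c = V₁/V₂ = 867/3623 = 0.2393.
θ_c = arcsin 0.2393 = 13.85°.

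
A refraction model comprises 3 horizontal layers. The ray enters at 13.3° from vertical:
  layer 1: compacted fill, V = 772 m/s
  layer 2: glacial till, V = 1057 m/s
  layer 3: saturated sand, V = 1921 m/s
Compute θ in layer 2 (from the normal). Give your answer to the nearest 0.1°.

18.4°

Ray parameter p = sin 13.3° / 772 = 2.9799e-04 s/m.
sin θ_2 = p·V_2 = 2.9799e-04 × 1057 = 0.3150.
θ_2 = arcsin 0.3150 = 18.36°.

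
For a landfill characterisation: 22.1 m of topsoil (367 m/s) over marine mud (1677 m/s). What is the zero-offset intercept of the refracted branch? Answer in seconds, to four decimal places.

θ_c = arcsin(V₁/V₂) = arcsin(367/1677) = 12.64°; cos θ_c = 0.9758.
tᵢ = 2h·cos θ_c / V₁ = 2·22.1·0.9758 / 367 = 0.11752 s.

0.1175 s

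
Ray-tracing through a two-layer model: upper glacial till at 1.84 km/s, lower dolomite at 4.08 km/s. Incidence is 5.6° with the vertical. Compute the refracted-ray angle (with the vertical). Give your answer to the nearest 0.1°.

Snell's law: sin θ₂ = (V₂/V₁)·sin θ₁ = (4.08/1.84)·sin 5.6° = 0.2164.
θ₂ = sin⁻¹(0.2164) = 12.50° (from vertical).

12.5°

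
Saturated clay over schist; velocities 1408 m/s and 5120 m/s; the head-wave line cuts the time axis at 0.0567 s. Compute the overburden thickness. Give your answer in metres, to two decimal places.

h = tᵢ·V₁·V₂ / (2·√(V₂²−V₁²)).
√(V₂²−V₁²) = √(5120² − 1408²) = 4922.6 m/s.
h = 0.0567 s × 1408 × 5120 / (2 × 4922.6) = 41.52 m.

41.52 m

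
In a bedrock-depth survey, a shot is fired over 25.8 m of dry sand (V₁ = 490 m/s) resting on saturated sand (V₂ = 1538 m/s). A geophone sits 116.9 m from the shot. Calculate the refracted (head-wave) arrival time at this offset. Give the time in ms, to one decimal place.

θ_c = arcsin(V₁/V₂) = arcsin(490/1538) = 18.58°, cos θ_c = 0.9479.
Intercept time tᵢ = 2h cos θ_c / V₁ = 2·25.8·0.9479/490 = 0.09982 s.
t = x/V₂ + tᵢ = 116.9/1538 + 0.09982 = 0.17583 s.

175.8 ms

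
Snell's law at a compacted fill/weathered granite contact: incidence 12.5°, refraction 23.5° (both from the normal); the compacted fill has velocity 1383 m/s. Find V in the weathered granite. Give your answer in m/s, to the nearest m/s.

2548 m/s

Snell's law: sin 12.5°/V₁ = sin 23.5°/V₂.
V₂ = V₁·sin 23.5°/sin 12.5° = 1383 × 1.8423 = 2547.92 m/s.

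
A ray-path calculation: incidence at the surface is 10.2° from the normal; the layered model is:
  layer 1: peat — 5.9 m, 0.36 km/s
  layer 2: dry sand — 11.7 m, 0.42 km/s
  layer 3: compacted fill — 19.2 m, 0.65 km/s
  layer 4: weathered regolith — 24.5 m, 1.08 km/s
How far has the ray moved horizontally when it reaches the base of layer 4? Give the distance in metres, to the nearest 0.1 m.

25.4 m

p = sin θ₁/V₁ = sin 10.2°/0.36 = 4.9190e-01 s/km is conserved through the stack.
Layer 1: θ = 10.20°; offset = 5.9·tan 10.20° = 1.062 m.
Layer 2: sin θ = p·0.42 = 0.2066 → θ = 11.92°; offset = 11.7·tan 11.92° = 2.471 m.
Layer 3: sin θ = p·0.65 = 0.3197 → θ = 18.65°; offset = 19.2·tan 18.65° = 6.479 m.
Layer 4: sin θ = p·1.08 = 0.5313 → θ = 32.09°; offset = 24.5·tan 32.09° = 15.363 m.
Summing the layer offsets gives 25.374 m.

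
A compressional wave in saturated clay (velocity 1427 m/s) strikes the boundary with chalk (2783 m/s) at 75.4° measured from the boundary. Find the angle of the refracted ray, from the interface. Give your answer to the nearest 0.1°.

Convert to the normal: θ₁ = 90° − 75.4° = 14.6°.
sin θ₁/V₁ = sin θ₂/V₂ ⇒ sin θ₂ = 2783·sin 14.6°/1427 = 2783·0.2521/1427 = 0.4916.
θ₂ = sin⁻¹(0.4916) = 29.45° (from vertical).
From the interface: 90° − 29.45° = 60.55°.

60.6°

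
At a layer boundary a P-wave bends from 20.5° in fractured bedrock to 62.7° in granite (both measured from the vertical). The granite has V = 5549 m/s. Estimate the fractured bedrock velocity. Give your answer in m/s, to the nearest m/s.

Snell's law: sin 20.5°/V₁ = sin 62.7°/V₂.
V₁ = V₂·sin 20.5°/sin 62.7° = 5549 × 0.3941 = 2186.88 m/s.

2187 m/s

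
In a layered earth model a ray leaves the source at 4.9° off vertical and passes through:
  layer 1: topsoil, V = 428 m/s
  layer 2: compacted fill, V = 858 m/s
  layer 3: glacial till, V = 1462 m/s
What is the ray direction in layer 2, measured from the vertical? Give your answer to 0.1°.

Snell's law across each interface conserves sin θ / V, so sin θ_2 = V_2·sin θ₁/V₁.
sin θ_2 = 858 × sin 4.9° / 428 = 0.1712.
θ_2 = 9.86° from the vertical.

9.9°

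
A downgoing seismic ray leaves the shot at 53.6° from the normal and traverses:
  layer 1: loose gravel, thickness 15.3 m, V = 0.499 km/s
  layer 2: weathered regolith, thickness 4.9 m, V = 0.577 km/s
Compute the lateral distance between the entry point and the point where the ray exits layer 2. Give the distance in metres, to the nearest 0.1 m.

33.2 m

Apply Snell's law at each interface; in layer i the horizontal offset is hᵢ·tan θᵢ.
Layer 1: θ = 53.60°; offset = 15.3·tan 53.60° = 20.752 m.
Layer 2: sin θ = 0.577·sin 53.6°/0.499 = 0.9307, θ = 68.55°; offset = 4.9·tan 68.55° = 12.468 m.
Summing the layer offsets gives 33.221 m.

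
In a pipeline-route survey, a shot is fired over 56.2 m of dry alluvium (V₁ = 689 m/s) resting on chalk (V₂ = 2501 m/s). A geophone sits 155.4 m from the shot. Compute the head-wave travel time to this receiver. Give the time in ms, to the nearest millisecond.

θ_c = arcsin(V₁/V₂) = arcsin(689/2501) = 15.99°, cos θ_c = 0.9613.
Intercept time tᵢ = 2h cos θ_c / V₁ = 2·56.2·0.9613/689 = 0.15682 s.
t = x/V₂ + tᵢ = 155.4/2501 + 0.15682 = 0.21896 s.

219 ms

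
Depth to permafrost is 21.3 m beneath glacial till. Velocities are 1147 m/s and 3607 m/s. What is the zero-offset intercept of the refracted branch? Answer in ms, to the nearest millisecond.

35 ms

tᵢ = 2h·√(V₂²−V₁²)/(V₁V₂).
√(V₂²−V₁²) = √(3607²−1147²) = 3419.8 m/s.
tᵢ = 2·21.3·3419.8/(1147·3607) = 0.03521 s.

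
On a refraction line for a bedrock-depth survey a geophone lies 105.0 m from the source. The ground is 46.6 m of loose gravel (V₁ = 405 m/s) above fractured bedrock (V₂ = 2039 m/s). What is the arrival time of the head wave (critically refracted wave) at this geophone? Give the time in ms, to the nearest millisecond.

277 ms

θ_c = arcsin(V₁/V₂) = arcsin(405/2039) = 11.46°, cos θ_c = 0.9801.
Intercept time tᵢ = 2h cos θ_c / V₁ = 2·46.6·0.9801/405 = 0.22554 s.
t = x/V₂ + tᵢ = 105.0/2039 + 0.22554 = 0.27703 s.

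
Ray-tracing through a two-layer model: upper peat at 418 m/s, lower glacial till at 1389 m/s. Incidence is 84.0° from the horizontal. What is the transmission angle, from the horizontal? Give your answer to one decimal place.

Angle from the normal: 90° − 84.0° = 6.0°.
sin θ₁/V₁ = sin θ₂/V₂ ⇒ sin θ₂ = 1389·sin 6.0°/418 = 1389·0.1045/418 = 0.3473.
θ₂ = arcsin 0.3473 = 20.32° from the normal.
From the interface: 90° − 20.32° = 69.68°.

69.7°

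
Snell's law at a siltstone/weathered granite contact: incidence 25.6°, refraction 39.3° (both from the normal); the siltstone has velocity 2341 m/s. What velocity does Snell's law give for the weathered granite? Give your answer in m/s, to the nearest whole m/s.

3432 m/s

Snell's law: sin 25.6°/V₁ = sin 39.3°/V₂.
V₂ = V₁·sin 39.3°/sin 25.6° = 2341 × 1.4659 = 3431.60 m/s.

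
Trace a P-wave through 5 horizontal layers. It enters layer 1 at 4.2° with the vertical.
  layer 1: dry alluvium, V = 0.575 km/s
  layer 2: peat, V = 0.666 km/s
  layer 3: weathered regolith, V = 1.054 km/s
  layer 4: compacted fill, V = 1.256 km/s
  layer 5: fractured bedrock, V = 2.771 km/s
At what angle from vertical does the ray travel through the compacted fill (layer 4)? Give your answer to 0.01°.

9.21°

Ray parameter p = sin 4.2° / 0.575 = 1.2737e-01 s/km.
sin θ_4 = p·V_4 = 1.2737e-01 × 1.256 = 0.1600.
θ_4 = arcsin 0.1600 = 9.21°.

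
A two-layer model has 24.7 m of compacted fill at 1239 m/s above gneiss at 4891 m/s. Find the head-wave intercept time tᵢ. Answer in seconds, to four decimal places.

tᵢ = 2h·√(V₂²−V₁²)/(V₁V₂).
√(V₂²−V₁²) = √(4891²−1239²) = 4731.5 m/s.
tᵢ = 2·24.7·4731.5/(1239·4891) = 0.03857 s.

0.0386 s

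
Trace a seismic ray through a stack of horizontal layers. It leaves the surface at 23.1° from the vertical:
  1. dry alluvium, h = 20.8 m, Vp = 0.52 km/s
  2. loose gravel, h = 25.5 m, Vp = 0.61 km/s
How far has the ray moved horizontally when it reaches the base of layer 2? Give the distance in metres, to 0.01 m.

Apply Snell's law at each interface; in layer i the horizontal offset is hᵢ·tan θᵢ.
Layer 1: θ = 23.10°; offset = 20.8·tan 23.10° = 8.8720 m.
Layer 2: sin θ = 0.61·sin 23.1°/0.52 = 0.4602, θ = 27.40°; offset = 25.5·tan 27.40° = 13.2195 m.
Summing the layer offsets gives 22.0914 m.

22.09 m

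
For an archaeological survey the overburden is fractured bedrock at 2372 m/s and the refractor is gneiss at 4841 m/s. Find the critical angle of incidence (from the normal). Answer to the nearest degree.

Critical incidence: sin θ_c = V₁/V₂ = 2372/4841 = 0.4900.
θ_c = arcsin 0.4900 = 29.34°.

29°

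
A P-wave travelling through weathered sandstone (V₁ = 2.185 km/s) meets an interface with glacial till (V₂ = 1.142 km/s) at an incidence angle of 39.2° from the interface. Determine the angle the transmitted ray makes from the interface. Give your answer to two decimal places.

Angle from the normal: 90° − 39.2° = 50.8°.
sin θ₁/V₁ = sin θ₂/V₂ ⇒ sin θ₂ = 1.142·sin 50.8°/2.185 = 1.142·0.7749/2.185 = 0.4050.
θ₂ = arcsin 0.4050 = 23.89° from the normal.
From the interface: 90° − 23.89° = 66.11°.

66.11°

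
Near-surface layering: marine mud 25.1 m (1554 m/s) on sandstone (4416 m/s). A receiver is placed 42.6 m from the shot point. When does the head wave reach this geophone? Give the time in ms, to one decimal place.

39.9 ms

t = x/V₂ + 2h·√(V₂²−V₁²)/(V₁V₂).
√(V₂²−V₁²) = √(4416²−1554²) = 4133.5 m/s; delay term = 2·25.1·4133.5/(1554·4416) = 0.03024 s.
t = 42.6/4416 + 0.03024 = 0.03988 s.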